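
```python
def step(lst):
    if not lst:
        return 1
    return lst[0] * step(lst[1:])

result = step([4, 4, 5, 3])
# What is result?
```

Product over [4, 4, 5, 3] = 4 * 4 * 5 * 3 = 240

Answer: 240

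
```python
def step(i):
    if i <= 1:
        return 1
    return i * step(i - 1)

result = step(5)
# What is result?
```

step(5) = 5 * 4 * 3 * 2 * 1 = 120

Answer: 120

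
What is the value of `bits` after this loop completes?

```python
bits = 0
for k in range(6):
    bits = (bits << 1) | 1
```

Build 6 consecutive 1-bits: 0b111111
`bits` takes the values: 0 → 1 → 3 → 7 → 15 → 31 → 63

Answer: 63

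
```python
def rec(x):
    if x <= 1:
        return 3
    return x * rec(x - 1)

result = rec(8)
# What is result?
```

rec(8) = 8 * 7 * 6 * 5 * 4 * 3 * 2 * 3 = 120960

Answer: 120960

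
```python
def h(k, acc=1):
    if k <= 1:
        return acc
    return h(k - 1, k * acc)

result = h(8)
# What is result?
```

Accumulator trace (n, acc): (8, 1) -> (7, 8) -> (6, 56) -> (5, 336) -> (4, 1680) -> (3, 6720) -> (2, 20160) -> (1, 40320) -> return 40320

Answer: 40320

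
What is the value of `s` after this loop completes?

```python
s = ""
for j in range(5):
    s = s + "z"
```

Repeat 'z' 5 times
`s` takes the values: "" → "z" → "zz" → "zzz" → "zzzz" → "zzzzz"

Answer: "zzzzz"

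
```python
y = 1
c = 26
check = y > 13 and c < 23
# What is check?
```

Trace:
`y = 1` → y = 1
`c = 26` → c = 26
`check = y > 13 and c < 23` → check = False
So check = False

Answer: False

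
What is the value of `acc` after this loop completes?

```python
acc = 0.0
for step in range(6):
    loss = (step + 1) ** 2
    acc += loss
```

Sum of squared losses 1² + 2² + ... + 6²
`acc` takes the values: 0.0 → 1.0 → 5.0 → 14.0 → 30.0 → 55.0 → 91.0

Answer: 91.0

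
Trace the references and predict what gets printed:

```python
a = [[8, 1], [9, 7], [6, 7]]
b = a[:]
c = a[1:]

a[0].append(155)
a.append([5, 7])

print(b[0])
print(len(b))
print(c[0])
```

Key concept: slice with nested mutation.
Step by step:
`a = [[8, 1], [9, 7], [6, 7]]` → a = [[8, 1], [9, 7], [6, 7]]
`b = a[:]` → b = [[8, 1], [9, 7], [6, 7]]
`c = a[1:]` → c = [[9, 7], [6, 7]]
`a[0].append(155)` → a = [[8, 1, 155], [9, 7], [6, 7]]; b = [[8, 1, 155], [9, 7], [6, 7]]
`a.append([5, 7])` → a = [[8, 1, 155], [9, 7], [6, 7], [5, 7]]
`print(b[0])` → prints [8, 1, 155]
`print(len(b))` → prints 3
`print(c[0])` → prints [9, 7]

Answer:
[8, 1, 155]
3
[9, 7]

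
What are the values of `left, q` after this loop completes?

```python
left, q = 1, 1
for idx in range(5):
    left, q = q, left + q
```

Fibonacci: after 5 iterations
`left, q` takes the values: (1, 1) → (1, 2) → (2, 3) → (3, 5) → (5, 8) → (8, 13)

Answer: 8, 13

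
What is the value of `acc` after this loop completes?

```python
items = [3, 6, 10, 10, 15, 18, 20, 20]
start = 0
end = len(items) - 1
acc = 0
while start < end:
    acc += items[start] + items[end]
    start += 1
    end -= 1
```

Sum of pairs from ends
`acc` takes the values: 0 → 23 → 49 → 77 → 102

Answer: 102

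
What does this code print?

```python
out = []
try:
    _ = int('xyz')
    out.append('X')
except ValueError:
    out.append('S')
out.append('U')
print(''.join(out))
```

Execution trace: 'S' (except ValueError) → 'U' (after the try/except). Output: SU

Answer: SU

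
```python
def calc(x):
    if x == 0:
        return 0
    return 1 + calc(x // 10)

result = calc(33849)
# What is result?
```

Count of digits of 33849: 5

Answer: 5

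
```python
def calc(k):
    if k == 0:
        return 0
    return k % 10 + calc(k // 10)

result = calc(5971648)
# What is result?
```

Sum of digits of 5971648: 8 + 4 + 6 + 1 + 7 + 9 + 5 = 40

Answer: 40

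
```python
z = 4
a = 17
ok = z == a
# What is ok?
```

Trace:
`z = 4` → z = 4
`a = 17` → a = 17
`ok = z == a` → ok = False
So ok = False

Answer: False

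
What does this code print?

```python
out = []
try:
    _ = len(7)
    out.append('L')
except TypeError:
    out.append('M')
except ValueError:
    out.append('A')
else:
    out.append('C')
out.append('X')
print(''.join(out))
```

Execution trace: 'M' (except TypeError) → 'X' (after the try/except). Output: MX

Answer: MX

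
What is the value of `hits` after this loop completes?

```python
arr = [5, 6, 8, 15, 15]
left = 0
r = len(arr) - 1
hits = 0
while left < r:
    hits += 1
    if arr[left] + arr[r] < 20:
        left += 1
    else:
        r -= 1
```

Steps to find pair summing to 20
`hits` takes the values: 0 → 1 → 2 → 3 → 4

Answer: 4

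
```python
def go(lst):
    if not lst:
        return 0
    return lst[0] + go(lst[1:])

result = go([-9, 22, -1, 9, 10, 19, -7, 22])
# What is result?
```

(-9) + 22 + (-1) + 9 + 10 + 19 + (-7) + 22 + 0 = 65

Answer: 65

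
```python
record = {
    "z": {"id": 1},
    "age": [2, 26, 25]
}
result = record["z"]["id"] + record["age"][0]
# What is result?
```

Trace:
`record = { ...` → record = {'z': {'id': 1}, 'age': [2, 26, 25]}
`result = record["z"]["id"] + record["age"][0]` → result = 3
So result = 3

Answer: 3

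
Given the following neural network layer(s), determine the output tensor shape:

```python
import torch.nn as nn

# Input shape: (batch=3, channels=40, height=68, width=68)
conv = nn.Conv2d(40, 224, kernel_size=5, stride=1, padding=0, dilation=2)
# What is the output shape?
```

Input: (3, 40, 68, 68) -> Output: (3, 224, 60, 60)

Answer: (3, 224, 60, 60)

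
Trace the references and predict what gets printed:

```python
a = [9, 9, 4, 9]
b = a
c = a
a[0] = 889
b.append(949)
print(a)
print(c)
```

Key concept: multiple aliases.
Step by step:
`a = [9, 9, 4, 9]` → a = [9, 9, 4, 9]
`b = a` → b = [9, 9, 4, 9] (same object as a)
`c = a` → c = [9, 9, 4, 9] (same object as a, b)
`a[0] = 889` → a = [889, 9, 4, 9] (same object as b, c); b = [889, 9, 4, 9] (same object as a, c); c = [889, 9, 4, 9] (same object as a, b)
`b.append(949)` → a = [889, 9, 4, 9, 949] (same object as b, c); b = [889, 9, 4, 9, 949] (same object as a, c); c = [889, 9, 4, 9, 949] (same object as a, b)
`print(a)` → prints [889, 9, 4, 9, 949]
`print(c)` → prints [889, 9, 4, 9, 949]

Answer:
[889, 9, 4, 9, 949]
[889, 9, 4, 9, 949]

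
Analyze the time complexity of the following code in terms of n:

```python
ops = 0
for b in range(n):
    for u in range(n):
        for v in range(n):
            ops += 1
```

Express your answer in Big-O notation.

Each loop level contributes: n × n × n. Multiplying the contributions gives O(n^3).

Answer: O(n^3)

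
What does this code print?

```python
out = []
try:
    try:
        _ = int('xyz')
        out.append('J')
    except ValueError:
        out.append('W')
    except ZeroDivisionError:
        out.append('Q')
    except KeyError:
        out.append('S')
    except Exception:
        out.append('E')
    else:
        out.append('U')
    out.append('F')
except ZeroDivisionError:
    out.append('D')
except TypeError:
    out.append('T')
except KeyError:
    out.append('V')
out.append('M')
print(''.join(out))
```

Execution trace: 'W' (inner except ValueError) → 'F' (try body, no exception) → 'M' (after the try/except). Output: WFM

Answer: WFM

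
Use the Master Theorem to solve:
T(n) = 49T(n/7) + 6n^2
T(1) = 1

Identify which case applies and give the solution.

a=49, b=7, f(n)=6n^2. log_7(49) = 2. Since c=2 = 2, Case 2 applies: T(n) = Θ(n^log_b(a) · log n) = O(n^2 log n).

Answer: O(n^2 log n) - Case 2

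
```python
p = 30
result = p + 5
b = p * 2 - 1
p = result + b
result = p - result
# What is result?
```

Trace:
`p = 30` → p = 30
`result = p + 5` → result = 35
`b = p * 2 - 1` → b = 59
`p = result + b` → p = 94
`result = p - result` → result = 59
So result = 59

Answer: 59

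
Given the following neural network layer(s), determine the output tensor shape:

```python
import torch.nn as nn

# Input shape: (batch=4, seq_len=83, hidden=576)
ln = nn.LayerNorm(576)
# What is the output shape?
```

Input: (4, 83, 576) -> Output: (4, 83, 576)

Answer: (4, 83, 576)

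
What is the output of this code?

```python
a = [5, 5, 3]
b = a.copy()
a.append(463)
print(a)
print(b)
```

Key concept: list.copy() creates independent copy.
Step by step:
`a = [5, 5, 3]` → a = [5, 5, 3]
`b = a.copy()` → b = [5, 5, 3]
`a.append(463)` → a = [5, 5, 3, 463]
`print(a)` → prints [5, 5, 3, 463]
`print(b)` → prints [5, 5, 3]

Answer:
[5, 5, 3, 463]
[5, 5, 3]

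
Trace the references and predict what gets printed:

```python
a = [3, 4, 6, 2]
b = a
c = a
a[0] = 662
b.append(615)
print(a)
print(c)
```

Key concept: multiple aliases.
Step by step:
`a = [3, 4, 6, 2]` → a = [3, 4, 6, 2]
`b = a` → b = [3, 4, 6, 2] (same object as a)
`c = a` → c = [3, 4, 6, 2] (same object as a, b)
`a[0] = 662` → a = [662, 4, 6, 2] (same object as b, c); b = [662, 4, 6, 2] (same object as a, c); c = [662, 4, 6, 2] (same object as a, b)
`b.append(615)` → a = [662, 4, 6, 2, 615] (same object as b, c); b = [662, 4, 6, 2, 615] (same object as a, c); c = [662, 4, 6, 2, 615] (same object as a, b)
`print(a)` → prints [662, 4, 6, 2, 615]
`print(c)` → prints [662, 4, 6, 2, 615]

Answer:
[662, 4, 6, 2, 615]
[662, 4, 6, 2, 615]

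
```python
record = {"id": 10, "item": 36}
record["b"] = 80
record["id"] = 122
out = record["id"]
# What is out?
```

Trace:
`record = {"id": 10, "item": 36}` → record = {'id': 10, 'item': 36}
`record["b"] = 80` → record = {'id': 10, 'item': 36, 'b': 80}
`record["id"] = 122` → record = {'id': 122, 'item': 36, 'b': 80}
`out = record["id"]` → out = 122
So out = 122

Answer: 122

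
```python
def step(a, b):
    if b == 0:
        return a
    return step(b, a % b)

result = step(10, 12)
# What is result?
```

step(10, 12) -> step(12, 10) -> step(10, 2) -> step(2, 0) -> 2

Answer: 2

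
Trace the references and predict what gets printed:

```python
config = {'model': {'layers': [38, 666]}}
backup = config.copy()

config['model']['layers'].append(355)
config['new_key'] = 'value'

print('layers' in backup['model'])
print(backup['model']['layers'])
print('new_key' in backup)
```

Key concept: shallow copy gotcha with nested dict.
Step by step:
`config = {'model': {'layers': [38, 666]}}` → config = {'model': {'layers': [38, 666]}}
`backup = config.copy()` → backup = {'model': {'layers': [38, 666]}}
`config['model']['layers'].append(355)` → config = {'model': {'layers': [38, 666, 355]}}; backup = {'model': {'layers': [38, 666, 355]}}
`config['new_key'] = 'value'` → config = {'model': {'layers': [38, 666, 355]}, 'new_key': 'value'}
`print('layers' in backup['model'])` → prints True
`print(backup['model']['layers'])` → prints [38, 666, 355]
`print('new_key' in backup)` → prints False

Answer:
True
[38, 666, 355]
False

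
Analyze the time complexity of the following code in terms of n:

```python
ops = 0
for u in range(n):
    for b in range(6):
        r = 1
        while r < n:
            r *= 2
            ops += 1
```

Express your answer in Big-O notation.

Each loop level contributes: n × 1 × log n. Multiplying the contributions gives O(n log n).

Answer: O(n log n)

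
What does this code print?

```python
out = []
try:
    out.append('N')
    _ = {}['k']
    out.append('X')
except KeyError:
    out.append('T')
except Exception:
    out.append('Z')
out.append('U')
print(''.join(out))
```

Execution trace: 'N' (try body) → 'T' (except KeyError) → 'U' (after the try/except). Output: NTU

Answer: NTU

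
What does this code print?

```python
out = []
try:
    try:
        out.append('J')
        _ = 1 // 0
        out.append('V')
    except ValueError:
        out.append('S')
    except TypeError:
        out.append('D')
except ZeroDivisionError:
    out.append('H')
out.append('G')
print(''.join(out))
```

Execution trace: 'J' (inner try body) → 'H' (outer except ZeroDivisionError) → 'G' (after the try/except). Output: JHG

Answer: JHG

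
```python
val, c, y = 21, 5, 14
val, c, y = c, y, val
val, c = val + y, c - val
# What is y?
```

Trace:
`val, c, y = 21, 5, 14` → val = 21; c = 5; y = 14
`val, c, y = c, y, val` → val = 5; c = 14; y = 21
`val, c = val + y, c - val` → val = 26; c = 9
So y = 21

Answer: 21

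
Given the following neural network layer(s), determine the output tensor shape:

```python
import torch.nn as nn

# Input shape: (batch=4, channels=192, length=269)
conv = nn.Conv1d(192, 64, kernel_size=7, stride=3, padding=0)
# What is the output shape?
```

Input: (4, 192, 269) -> Output: (4, 64, 88)

Answer: (4, 64, 88)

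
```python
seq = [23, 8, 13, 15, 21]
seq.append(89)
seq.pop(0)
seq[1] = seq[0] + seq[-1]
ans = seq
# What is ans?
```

Trace:
`seq = [23, 8, 13, 15, 21]` → seq = [23, 8, 13, 15, 21]
`seq.append(89)` → seq = [23, 8, 13, 15, 21, 89]
`seq.pop(0)` → seq = [8, 13, 15, 21, 89]
`seq[1] = seq[0] + seq[-1]` → seq = [8, 97, 15, 21, 89]
`ans = seq` → ans = [8, 97, 15, 21, 89]
So ans = [8, 97, 15, 21, 89]

Answer: [8, 97, 15, 21, 89]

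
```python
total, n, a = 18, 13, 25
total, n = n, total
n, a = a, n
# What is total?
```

Trace:
`total, n, a = 18, 13, 25` → total = 18; n = 13; a = 25
`total, n = n, total` → total = 13; n = 18
`n, a = a, n` → n = 25; a = 18
So total = 13

Answer: 13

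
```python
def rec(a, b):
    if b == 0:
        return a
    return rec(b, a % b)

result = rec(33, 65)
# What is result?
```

rec(33, 65) -> rec(65, 33) -> rec(33, 32) -> rec(32, 1) -> rec(1, 0) -> 1

Answer: 1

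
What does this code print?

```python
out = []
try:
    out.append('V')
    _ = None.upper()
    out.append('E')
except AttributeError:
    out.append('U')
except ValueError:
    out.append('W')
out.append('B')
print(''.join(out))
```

Execution trace: 'V' (try body) → 'U' (except AttributeError) → 'B' (after the try/except). Output: VUB

Answer: VUB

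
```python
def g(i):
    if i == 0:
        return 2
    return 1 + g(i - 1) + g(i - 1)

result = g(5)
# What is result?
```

g(i) = 1 + 2·g(i-1), g(0)=2. Closed form: (2+1)·2^5 - 1 = 95.

Answer: 95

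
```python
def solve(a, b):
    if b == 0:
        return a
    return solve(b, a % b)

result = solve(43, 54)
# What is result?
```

solve(43, 54) -> solve(54, 43) -> solve(43, 11) -> solve(11, 10) -> solve(10, 1) -> solve(1, 0) -> 1

Answer: 1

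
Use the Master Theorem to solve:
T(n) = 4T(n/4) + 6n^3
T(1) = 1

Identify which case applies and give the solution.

a=4, b=4, f(n)=6n^3. log_4(4) = 1. Since c=3 > 1 and the regularity condition holds (4(n/4)^3 = (4/4^3)n^3 with 4/4^3 < 1), Case 3 applies: T(n) = Θ(f(n)) = O(n^3).

Answer: O(n^3) - Case 3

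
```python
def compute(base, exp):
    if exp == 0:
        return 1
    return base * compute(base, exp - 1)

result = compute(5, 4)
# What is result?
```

compute(5, 4) = 5 * 5 * 5 * 5 = 625

Answer: 625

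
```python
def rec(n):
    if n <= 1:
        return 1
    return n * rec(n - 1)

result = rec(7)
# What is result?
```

rec(7) = 7 * 6 * 5 * 4 * 3 * 2 * 1 = 5040

Answer: 5040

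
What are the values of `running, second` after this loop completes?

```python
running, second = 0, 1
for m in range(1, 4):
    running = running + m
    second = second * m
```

Sum and factorial of 1 to 3
`running, second` takes the values: (0, 1) → (1, 1) → (3, 1) → (3, 2) → (6, 2) → (6, 6)

Answer: 6, 6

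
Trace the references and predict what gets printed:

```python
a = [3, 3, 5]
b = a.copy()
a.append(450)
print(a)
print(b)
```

Key concept: list.copy() creates independent copy.
Step by step:
`a = [3, 3, 5]` → a = [3, 3, 5]
`b = a.copy()` → b = [3, 3, 5]
`a.append(450)` → a = [3, 3, 5, 450]
`print(a)` → prints [3, 3, 5, 450]
`print(b)` → prints [3, 3, 5]

Answer:
[3, 3, 5, 450]
[3, 3, 5]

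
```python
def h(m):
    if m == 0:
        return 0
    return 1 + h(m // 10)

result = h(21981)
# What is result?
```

Count of digits of 21981: 5

Answer: 5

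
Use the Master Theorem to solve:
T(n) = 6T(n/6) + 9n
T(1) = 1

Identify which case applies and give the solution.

a=6, b=6, f(n)=9n. log_6(6) = 1. Since c=1 = 1, Case 2 applies: T(n) = Θ(n^log_b(a) · log n) = O(n log n).

Answer: O(n log n) - Case 2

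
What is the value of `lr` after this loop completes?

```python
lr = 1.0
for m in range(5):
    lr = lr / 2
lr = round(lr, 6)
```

Halving LR 5 times: 1 / 2^5
`lr` takes the values: 1.0 → 0.5 → 0.25 → 0.125 → 0.0625 → 0.03125

Answer: 0.03125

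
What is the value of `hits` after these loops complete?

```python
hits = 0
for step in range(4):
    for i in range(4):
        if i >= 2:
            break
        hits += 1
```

Inner breaks at 2, outer runs 4 times
`hits` takes the values: 0 → 1 → 2 → 3 → 4 → 5 → 6 → 7 → 8

Answer: 8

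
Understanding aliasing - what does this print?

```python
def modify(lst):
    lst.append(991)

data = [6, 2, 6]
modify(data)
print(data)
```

Key concept: function modifies passed list.
Step by step:
`data = [6, 2, 6]` → data = [6, 2, 6]
`modify(data)` → data = [6, 2, 6, 991]
`print(data)` → prints [6, 2, 6, 991]

Answer: [6, 2, 6, 991]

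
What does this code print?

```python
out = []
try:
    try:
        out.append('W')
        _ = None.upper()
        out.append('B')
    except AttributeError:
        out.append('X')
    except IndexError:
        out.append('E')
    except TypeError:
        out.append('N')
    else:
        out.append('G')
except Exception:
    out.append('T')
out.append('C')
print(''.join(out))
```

Execution trace: 'W' (inner try body) → 'X' (inner except AttributeError) → 'C' (after the try/except). Output: WXC

Answer: WXC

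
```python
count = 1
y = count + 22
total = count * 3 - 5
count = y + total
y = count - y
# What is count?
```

Trace:
`count = 1` → count = 1
`y = count + 22` → y = 23
`total = count * 3 - 5` → total = -2
`count = y + total` → count = 21
`y = count - y` → y = -2
So count = 21

Answer: 21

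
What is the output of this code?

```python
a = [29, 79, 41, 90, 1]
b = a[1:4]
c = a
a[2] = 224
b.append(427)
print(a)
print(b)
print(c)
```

Key concept: slice vs alias.
Step by step:
`a = [29, 79, 41, 90, 1]` → a = [29, 79, 41, 90, 1]
`b = a[1:4]` → b = [79, 41, 90]
`c = a` → c = [29, 79, 41, 90, 1] (same object as a)
`a[2] = 224` → a = [29, 79, 224, 90, 1] (same object as c); c = [29, 79, 224, 90, 1] (same object as a)
`b.append(427)` → b = [79, 41, 90, 427]
`print(a)` → prints [29, 79, 224, 90, 1]
`print(b)` → prints [79, 41, 90, 427]
`print(c)` → prints [29, 79, 224, 90, 1]

Answer:
[29, 79, 224, 90, 1]
[79, 41, 90, 427]
[29, 79, 224, 90, 1]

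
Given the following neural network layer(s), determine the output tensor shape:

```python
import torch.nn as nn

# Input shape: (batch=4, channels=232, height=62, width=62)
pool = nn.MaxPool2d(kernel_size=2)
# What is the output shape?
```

Input: (4, 232, 62, 62) -> Output: (4, 232, 31, 31)

Answer: (4, 232, 31, 31)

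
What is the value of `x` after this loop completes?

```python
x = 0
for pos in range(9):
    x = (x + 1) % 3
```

Increment mod 3, 9 times = 0
`x` takes the values: 0 → 1 → 2 → 0 → 1 → 2 → 0 → 1 → 2 → 0

Answer: 0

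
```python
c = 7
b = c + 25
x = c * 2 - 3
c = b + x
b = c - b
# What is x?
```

Trace:
`c = 7` → c = 7
`b = c + 25` → b = 32
`x = c * 2 - 3` → x = 11
`c = b + x` → c = 43
`b = c - b` → b = 11
So x = 11

Answer: 11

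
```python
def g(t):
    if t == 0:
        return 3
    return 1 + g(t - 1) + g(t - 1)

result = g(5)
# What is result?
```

g(t) = 1 + 2·g(t-1), g(0)=3. Closed form: (3+1)·2^5 - 1 = 127.

Answer: 127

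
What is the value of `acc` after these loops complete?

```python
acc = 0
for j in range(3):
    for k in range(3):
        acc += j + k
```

Sum of all j+k for j,k in 3x3
`acc` takes the values: 0 → 1 → 3 → 4 → 6 → 9 → 11 → 14 → 18

Answer: 18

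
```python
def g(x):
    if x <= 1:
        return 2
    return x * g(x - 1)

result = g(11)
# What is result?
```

g(11) = 11 * 10 * 9 * 8 * 7 * 6 * 5 * 4 * 3 * 2 * 2 = 79833600

Answer: 79833600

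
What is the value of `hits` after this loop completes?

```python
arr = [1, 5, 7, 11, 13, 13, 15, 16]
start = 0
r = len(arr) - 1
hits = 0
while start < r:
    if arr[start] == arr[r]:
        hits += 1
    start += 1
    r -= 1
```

Count matching pairs from ends
`hits` takes the values: 0

Answer: 0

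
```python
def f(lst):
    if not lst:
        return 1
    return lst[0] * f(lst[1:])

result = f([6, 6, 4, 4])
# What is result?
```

Product over [6, 6, 4, 4] = 6 * 6 * 4 * 4 = 576

Answer: 576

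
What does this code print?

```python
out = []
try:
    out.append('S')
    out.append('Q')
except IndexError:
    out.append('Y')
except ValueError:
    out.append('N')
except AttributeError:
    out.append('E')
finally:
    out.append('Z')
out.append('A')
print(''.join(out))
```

Execution trace: 'S' (try body) → 'Q' (try body, no exception) → 'Z' (finally) → 'A' (after the try/except). Output: SQZA

Answer: SQZA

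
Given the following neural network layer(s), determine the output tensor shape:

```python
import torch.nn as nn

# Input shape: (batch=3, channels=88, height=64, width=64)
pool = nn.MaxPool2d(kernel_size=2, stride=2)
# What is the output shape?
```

Input: (3, 88, 64, 64) -> Output: (3, 88, 32, 32)

Answer: (3, 88, 32, 32)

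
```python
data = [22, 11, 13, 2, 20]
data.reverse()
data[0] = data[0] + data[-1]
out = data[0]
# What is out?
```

Trace:
`data = [22, 11, 13, 2, 20]` → data = [22, 11, 13, 2, 20]
`data.reverse()` → data = [20, 2, 13, 11, 22]
`data[0] = data[0] + data[-1]` → data = [42, 2, 13, 11, 22]
`out = data[0]` → out = 42
So out = 42

Answer: 42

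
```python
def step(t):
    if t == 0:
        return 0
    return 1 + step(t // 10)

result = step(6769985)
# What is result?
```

Count of digits of 6769985: 7

Answer: 7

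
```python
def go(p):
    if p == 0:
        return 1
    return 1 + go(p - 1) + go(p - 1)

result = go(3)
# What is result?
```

go(p) = 1 + 2·go(p-1), go(0)=1. Closed form: (1+1)·2^3 - 1 = 15.

Answer: 15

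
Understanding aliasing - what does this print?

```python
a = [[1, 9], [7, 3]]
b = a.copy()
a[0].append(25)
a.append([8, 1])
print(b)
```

Key concept: shallow copy with nested lists.
Step by step:
`a = [[1, 9], [7, 3]]` → a = [[1, 9], [7, 3]]
`b = a.copy()` → b = [[1, 9], [7, 3]]
`a[0].append(25)` → a = [[1, 9, 25], [7, 3]]; b = [[1, 9, 25], [7, 3]]
`a.append([8, 1])` → a = [[1, 9, 25], [7, 3], [8, 1]]
`print(b)` → prints [[1, 9, 25], [7, 3]]

Answer: [[1, 9, 25], [7, 3]]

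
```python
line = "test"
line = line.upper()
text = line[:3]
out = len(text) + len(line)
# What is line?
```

Trace:
`line = "test"` → line = 'test'
`line = line.upper()` → line = 'TEST'
`text = line[:3]` → text = 'TES'
`out = len(text) + len(line)` → out = 7
So line = 'TEST'

Answer: 'TEST'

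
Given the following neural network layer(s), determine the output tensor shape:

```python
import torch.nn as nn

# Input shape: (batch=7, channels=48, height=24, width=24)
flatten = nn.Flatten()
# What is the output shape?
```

Input: (7, 48, 24, 24) -> Output: (7, 27648)

Answer: (7, 27648)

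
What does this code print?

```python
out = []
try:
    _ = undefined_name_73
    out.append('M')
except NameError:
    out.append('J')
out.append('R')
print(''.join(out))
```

Execution trace: 'J' (except NameError) → 'R' (after the try/except). Output: JR

Answer: JR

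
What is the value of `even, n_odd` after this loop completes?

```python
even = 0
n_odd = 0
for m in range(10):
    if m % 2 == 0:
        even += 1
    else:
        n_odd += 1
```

Count evens and odds in range(10)
`even, n_odd` takes the values: (0, 0) → (1, 0) → (1, 1) → (2, 1) → (2, 2) → (3, 2) → (3, 3) → (4, 3) → (4, 4) → (5, 4) → (5, 5)

Answer: 5, 5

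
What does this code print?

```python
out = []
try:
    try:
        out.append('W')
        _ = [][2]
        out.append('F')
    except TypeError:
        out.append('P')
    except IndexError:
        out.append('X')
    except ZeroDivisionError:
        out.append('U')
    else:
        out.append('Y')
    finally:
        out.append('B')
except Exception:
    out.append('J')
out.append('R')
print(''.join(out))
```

Execution trace: 'W' (inner try body) → 'X' (inner except IndexError) → 'B' (inner finally) → 'R' (after the try/except). Output: WXBR

Answer: WXBR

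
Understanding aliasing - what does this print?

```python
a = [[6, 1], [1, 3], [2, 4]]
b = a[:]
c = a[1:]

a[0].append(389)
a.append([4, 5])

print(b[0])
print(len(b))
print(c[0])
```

Key concept: slice with nested mutation.
Step by step:
`a = [[6, 1], [1, 3], [2, 4]]` → a = [[6, 1], [1, 3], [2, 4]]
`b = a[:]` → b = [[6, 1], [1, 3], [2, 4]]
`c = a[1:]` → c = [[1, 3], [2, 4]]
`a[0].append(389)` → a = [[6, 1, 389], [1, 3], [2, 4]]; b = [[6, 1, 389], [1, 3], [2, 4]]
`a.append([4, 5])` → a = [[6, 1, 389], [1, 3], [2, 4], [4, 5]]
`print(b[0])` → prints [6, 1, 389]
`print(len(b))` → prints 3
`print(c[0])` → prints [1, 3]

Answer:
[6, 1, 389]
3
[1, 3]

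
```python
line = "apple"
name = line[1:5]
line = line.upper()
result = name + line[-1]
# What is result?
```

Trace:
`line = "apple"` → line = 'apple'
`name = line[1:5]` → name = 'pple'
`line = line.upper()` → line = 'APPLE'
`result = name + line[-1]` → result = 'ppleE'
So result = 'ppleE'

Answer: 'ppleE'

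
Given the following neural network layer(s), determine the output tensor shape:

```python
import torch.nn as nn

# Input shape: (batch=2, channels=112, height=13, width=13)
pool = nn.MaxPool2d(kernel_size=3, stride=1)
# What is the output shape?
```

Input: (2, 112, 13, 13) -> Output: (2, 112, 11, 11)

Answer: (2, 112, 11, 11)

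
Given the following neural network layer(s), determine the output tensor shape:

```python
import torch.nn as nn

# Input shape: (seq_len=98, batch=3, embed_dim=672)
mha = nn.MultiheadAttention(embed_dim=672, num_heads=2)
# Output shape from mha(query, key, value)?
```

Input: (98, 3, 672) -> Output: (98, 3, 672)

Answer: (98, 3, 672)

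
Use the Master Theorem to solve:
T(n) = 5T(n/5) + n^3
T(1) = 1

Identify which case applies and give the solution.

a=5, b=5, f(n)=n^3. log_5(5) = 1. Since c=3 > 1 and the regularity condition holds (5(n/5)^3 = (5/5^3)n^3 with 5/5^3 < 1), Case 3 applies: T(n) = Θ(f(n)) = O(n^3).

Answer: O(n^3) - Case 3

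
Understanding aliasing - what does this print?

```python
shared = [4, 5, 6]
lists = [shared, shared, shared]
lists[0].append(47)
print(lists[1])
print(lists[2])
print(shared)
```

Key concept: list of same reference.
Step by step:
`shared = [4, 5, 6]` → shared = [4, 5, 6]
`lists = [shared, shared, shared]` → lists = [[4, 5, 6], [4, 5, 6], [4, 5, 6]]
`lists[0].append(47)` → shared = [4, 5, 6, 47]; lists = [[4, 5, 6, 47], [4, 5, 6, 47], [4, 5, 6, 47]]
`print(lists[1])` → prints [4, 5, 6, 47]
`print(lists[2])` → prints [4, 5, 6, 47]
`print(shared)` → prints [4, 5, 6, 47]

Answer:
[4, 5, 6, 47]
[4, 5, 6, 47]
[4, 5, 6, 47]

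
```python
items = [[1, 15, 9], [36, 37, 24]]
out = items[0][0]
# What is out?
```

Trace:
`items = [[1, 15, 9], [36, 37, 24]]` → items = [[1, 15, 9], [36, 37, 24]]
`out = items[0][0]` → out = 1
So out = 1

Answer: 1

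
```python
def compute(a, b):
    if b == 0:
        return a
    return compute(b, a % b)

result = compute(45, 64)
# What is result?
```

compute(45, 64) -> compute(64, 45) -> compute(45, 19) -> compute(19, 7) -> compute(7, 5) -> compute(5, 2) -> compute(2, 1) -> compute(1, 0) -> 1

Answer: 1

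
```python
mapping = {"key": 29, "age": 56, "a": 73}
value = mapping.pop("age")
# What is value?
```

Trace:
`mapping = {"key": 29, "age": 56, "a": 73}` → mapping = {'key': 29, 'age': 56, 'a': 73}
`value = mapping.pop("age")` → mapping = {'key': 29, 'a': 73}; value = 56
So value = 56

Answer: 56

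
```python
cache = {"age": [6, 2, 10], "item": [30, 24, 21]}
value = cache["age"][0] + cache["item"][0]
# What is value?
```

Trace:
`cache = {"age": [6, 2, 10], "item": [30, 24, 21]}` → cache = {'age': [6, 2, 10], 'item': [30, 24, 21]}
`value = cache["age"][0] + cache["item"][0]` → value = 36
So value = 36

Answer: 36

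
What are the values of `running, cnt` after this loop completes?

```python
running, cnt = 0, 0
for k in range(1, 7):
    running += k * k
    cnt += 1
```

Sum of squares and count
`running, cnt` takes the values: (0, 0) → (1, 0) → (1, 1) → (5, 1) → (5, 2) → (14, 2) → (14, 3) → (30, 3) → (30, 4) → (55, 4) → (55, 5) → (91, 5) → (91, 6)

Answer: 91, 6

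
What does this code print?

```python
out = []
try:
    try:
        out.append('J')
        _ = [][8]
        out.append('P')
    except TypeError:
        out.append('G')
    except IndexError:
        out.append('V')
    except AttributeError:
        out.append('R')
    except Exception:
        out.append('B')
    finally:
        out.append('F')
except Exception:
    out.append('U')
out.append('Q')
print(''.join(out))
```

Execution trace: 'J' (inner try body) → 'V' (inner except IndexError) → 'F' (inner finally) → 'Q' (after the try/except). Output: JVFQ

Answer: JVFQ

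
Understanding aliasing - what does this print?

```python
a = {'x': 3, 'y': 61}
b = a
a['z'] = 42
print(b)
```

Key concept: dict aliasing.
Step by step:
`a = {'x': 3, 'y': 61}` → a = {'x': 3, 'y': 61}
`b = a` → b = {'x': 3, 'y': 61} (same object as a)
`a['z'] = 42` → a = {'x': 3, 'y': 61, 'z': 42} (same object as b); b = {'x': 3, 'y': 61, 'z': 42} (same object as a)
`print(b)` → prints {'x': 3, 'y': 61, 'z': 42}

Answer: {'x': 3, 'y': 61, 'z': 42}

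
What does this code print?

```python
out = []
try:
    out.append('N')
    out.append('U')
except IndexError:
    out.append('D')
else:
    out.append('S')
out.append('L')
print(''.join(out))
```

Execution trace: 'N' (try body) → 'U' (try body, no exception) → 'S' (else) → 'L' (after the try/except). Output: NUSL

Answer: NUSL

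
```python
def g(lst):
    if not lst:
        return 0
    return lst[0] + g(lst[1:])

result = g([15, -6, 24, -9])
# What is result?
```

15 + (-6) + 24 + (-9) + 0 = 24

Answer: 24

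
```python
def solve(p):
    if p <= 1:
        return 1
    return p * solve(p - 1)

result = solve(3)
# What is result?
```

solve(3) = 3 * 2 * 1 = 6

Answer: 6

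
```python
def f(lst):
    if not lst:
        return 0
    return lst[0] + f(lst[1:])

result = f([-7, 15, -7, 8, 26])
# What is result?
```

(-7) + 15 + (-7) + 8 + 26 + 0 = 35

Answer: 35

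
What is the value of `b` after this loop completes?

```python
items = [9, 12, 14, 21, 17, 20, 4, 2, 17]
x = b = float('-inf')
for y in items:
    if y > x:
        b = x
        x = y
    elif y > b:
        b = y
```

Second largest (with repeats) in [9, 12, 14, 21, 17, 20, 4, 2, 17]
`b` takes the values: -inf → 9 → 12 → 14 → 17 → 20

Answer: 20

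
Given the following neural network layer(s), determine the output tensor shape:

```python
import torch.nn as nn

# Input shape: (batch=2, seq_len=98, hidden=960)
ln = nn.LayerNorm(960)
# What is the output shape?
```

Input: (2, 98, 960) -> Output: (2, 98, 960)

Answer: (2, 98, 960)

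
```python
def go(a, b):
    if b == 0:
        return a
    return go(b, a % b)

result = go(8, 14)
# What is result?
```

go(8, 14) -> go(14, 8) -> go(8, 6) -> go(6, 2) -> go(2, 0) -> 2

Answer: 2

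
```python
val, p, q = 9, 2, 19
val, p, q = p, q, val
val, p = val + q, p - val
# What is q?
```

Trace:
`val, p, q = 9, 2, 19` → val = 9; p = 2; q = 19
`val, p, q = p, q, val` → val = 2; p = 19; q = 9
`val, p = val + q, p - val` → val = 11; p = 17
So q = 9

Answer: 9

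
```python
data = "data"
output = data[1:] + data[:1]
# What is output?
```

Trace:
`data = "data"` → data = 'data'
`output = data[1:] + data[:1]` → output = 'atad'
So output = 'atad'

Answer: 'atad'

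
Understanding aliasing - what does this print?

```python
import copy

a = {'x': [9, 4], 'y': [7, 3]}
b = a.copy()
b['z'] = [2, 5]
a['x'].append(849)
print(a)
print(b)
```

Key concept: shallow copy of dict with mutable values.
Step by step:
`a = {'x': [9, 4], 'y': [7, 3]}` → a = {'x': [9, 4], 'y': [7, 3]}
`b = a.copy()` → b = {'x': [9, 4], 'y': [7, 3]}
`b['z'] = [2, 5]` → b = {'x': [9, 4], 'y': [7, 3], 'z': [2, 5]}
`a['x'].append(849)` → a = {'x': [9, 4, 849], 'y': [7, 3]}; b = {'x': [9, 4, 849], 'y': [7, 3], 'z': [2, 5]}
`print(a)` → prints {'x': [9, 4, 849], 'y': [7, 3]}
`print(b)` → prints {'x': [9, 4, 849], 'y': [7, 3], 'z': [2, 5]}

Answer:
{'x': [9, 4, 849], 'y': [7, 3]}
{'x': [9, 4, 849], 'y': [7, 3], 'z': [2, 5]}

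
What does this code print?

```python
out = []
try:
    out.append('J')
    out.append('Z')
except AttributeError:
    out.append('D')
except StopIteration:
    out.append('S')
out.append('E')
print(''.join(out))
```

Execution trace: 'J' (try body) → 'Z' (try body, no exception) → 'E' (after the try/except). Output: JZE

Answer: JZE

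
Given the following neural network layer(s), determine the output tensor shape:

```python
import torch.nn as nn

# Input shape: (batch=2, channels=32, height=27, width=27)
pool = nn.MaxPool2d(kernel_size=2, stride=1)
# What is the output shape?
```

Input: (2, 32, 27, 27) -> Output: (2, 32, 26, 26)

Answer: (2, 32, 26, 26)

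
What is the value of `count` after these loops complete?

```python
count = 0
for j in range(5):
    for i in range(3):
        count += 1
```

5 * 3 = 15
`count` takes the values: 0 → 1 → 2 → 3 → 4 → 5 → 6 → 7 → 8 → 9 → 10 → 11 → 12 → 13 → 14 → 15

Answer: 15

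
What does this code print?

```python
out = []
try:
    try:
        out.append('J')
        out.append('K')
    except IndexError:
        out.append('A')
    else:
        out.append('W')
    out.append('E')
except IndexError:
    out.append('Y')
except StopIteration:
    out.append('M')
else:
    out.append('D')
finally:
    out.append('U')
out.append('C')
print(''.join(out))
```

Execution trace: 'J' (inner try body) → 'K' (inner try body, no exception) → 'W' (inner else) → 'E' (try body, no exception) → 'D' (else) → 'U' (finally) → 'C' (after the try/except). Output: JKWEDUC

Answer: JKWEDUC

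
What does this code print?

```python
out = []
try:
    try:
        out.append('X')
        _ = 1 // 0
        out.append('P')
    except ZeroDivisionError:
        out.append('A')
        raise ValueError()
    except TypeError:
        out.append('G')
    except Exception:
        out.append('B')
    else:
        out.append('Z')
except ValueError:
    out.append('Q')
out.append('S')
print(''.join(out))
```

Execution trace: 'X' (inner try body) → 'A' (inner except ZeroDivisionError) → 'Q' (outer except ValueError) → 'S' (after the try/except). Output: XAQS

Answer: XAQS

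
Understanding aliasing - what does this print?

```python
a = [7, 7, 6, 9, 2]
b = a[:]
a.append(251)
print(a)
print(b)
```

Key concept: slice [:] creates copy.
Step by step:
`a = [7, 7, 6, 9, 2]` → a = [7, 7, 6, 9, 2]
`b = a[:]` → b = [7, 7, 6, 9, 2]
`a.append(251)` → a = [7, 7, 6, 9, 2, 251]
`print(a)` → prints [7, 7, 6, 9, 2, 251]
`print(b)` → prints [7, 7, 6, 9, 2]

Answer:
[7, 7, 6, 9, 2, 251]
[7, 7, 6, 9, 2]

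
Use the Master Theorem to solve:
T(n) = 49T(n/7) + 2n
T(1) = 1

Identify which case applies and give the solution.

a=49, b=7, f(n)=2n. log_7(49) = 2. Since c=1 < 2, Case 1 applies: T(n) = Θ(n^log_b(a)) = O(n^2).

Answer: O(n^2) - Case 1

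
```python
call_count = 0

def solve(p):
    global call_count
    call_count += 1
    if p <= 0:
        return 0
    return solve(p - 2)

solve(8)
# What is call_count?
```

Linear recursion stepping by 2: 5 calls from p=8 down to ≤0.

Answer: 5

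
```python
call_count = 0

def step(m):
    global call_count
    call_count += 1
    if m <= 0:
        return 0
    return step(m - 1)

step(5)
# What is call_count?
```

Linear recursion stepping by 1: 6 calls from m=5 down to ≤0.

Answer: 6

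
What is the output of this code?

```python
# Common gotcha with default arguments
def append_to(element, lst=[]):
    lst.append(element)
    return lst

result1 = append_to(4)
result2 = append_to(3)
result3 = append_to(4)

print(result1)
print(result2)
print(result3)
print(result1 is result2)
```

Key concept: mutable default argument gotcha.
Step by step:
`result1 = append_to(4)` → result1 = [4]
`result2 = append_to(3)` → result1 = [4, 3] (same object as result2); result2 = [4, 3] (same object as result1)
`result3 = append_to(4)` → result1 = [4, 3, 4] (same object as result2, result3); result2 = [4, 3, 4] (same object as result1, result3); result3 = [4, 3, 4] (same object as result1, result2)
`print(result1)` → prints [4, 3, 4]
`print(result2)` → prints [4, 3, 4]
`print(result3)` → prints [4, 3, 4]
`print(result1 is result2)` → prints True

Answer:
[4, 3, 4]
[4, 3, 4]
[4, 3, 4]
True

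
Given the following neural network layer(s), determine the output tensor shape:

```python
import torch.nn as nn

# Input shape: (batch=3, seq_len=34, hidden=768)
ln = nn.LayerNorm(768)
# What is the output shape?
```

Input: (3, 34, 768) -> Output: (3, 34, 768)

Answer: (3, 34, 768)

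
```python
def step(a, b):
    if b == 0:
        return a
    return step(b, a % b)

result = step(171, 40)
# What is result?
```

step(171, 40) -> step(40, 11) -> step(11, 7) -> step(7, 4) -> step(4, 3) -> step(3, 1) -> step(1, 0) -> 1

Answer: 1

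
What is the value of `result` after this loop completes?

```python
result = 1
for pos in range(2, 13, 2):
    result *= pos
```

Product of even numbers 2 to 12
`result` takes the values: 1 → 2 → 8 → 48 → 384 → 3840 → 46080

Answer: 46080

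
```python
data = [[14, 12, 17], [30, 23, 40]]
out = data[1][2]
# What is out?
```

Trace:
`data = [[14, 12, 17], [30, 23, 40]]` → data = [[14, 12, 17], [30, 23, 40]]
`out = data[1][2]` → out = 40
So out = 40

Answer: 40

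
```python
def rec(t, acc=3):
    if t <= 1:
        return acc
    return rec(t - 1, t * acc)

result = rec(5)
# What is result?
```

Accumulator trace (n, acc): (5, 3) -> (4, 15) -> (3, 60) -> (2, 180) -> (1, 360) -> return 360

Answer: 360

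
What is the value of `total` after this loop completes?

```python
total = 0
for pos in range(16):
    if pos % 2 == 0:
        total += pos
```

Sum of even numbers 0 to 15
`total` takes the values: 0 → 2 → 6 → 12 → 20 → 30 → 42 → 56

Answer: 56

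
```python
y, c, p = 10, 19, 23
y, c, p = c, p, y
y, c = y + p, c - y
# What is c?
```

Trace:
`y, c, p = 10, 19, 23` → y = 10; c = 19; p = 23
`y, c, p = c, p, y` → y = 19; c = 23; p = 10
`y, c = y + p, c - y` → y = 29; c = 4
So c = 4

Answer: 4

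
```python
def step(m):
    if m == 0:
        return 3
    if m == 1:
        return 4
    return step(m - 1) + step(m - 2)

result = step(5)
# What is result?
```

Build up from base cases: step(0)=3, step(1)=4, step(2)=7, step(3)=11, step(4)=18, step(5)=29

Answer: 29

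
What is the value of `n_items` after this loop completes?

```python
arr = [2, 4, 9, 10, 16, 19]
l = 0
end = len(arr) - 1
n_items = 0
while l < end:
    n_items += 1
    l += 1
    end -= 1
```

Iterations until pointers meet (list length 6)
`n_items` takes the values: 0 → 1 → 2 → 3

Answer: 3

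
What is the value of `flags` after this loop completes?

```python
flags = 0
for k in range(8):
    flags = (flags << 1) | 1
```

Build 8 consecutive 1-bits: 0b11111111
`flags` takes the values: 0 → 1 → 3 → 7 → 15 → 31 → 63 → 127 → 255

Answer: 255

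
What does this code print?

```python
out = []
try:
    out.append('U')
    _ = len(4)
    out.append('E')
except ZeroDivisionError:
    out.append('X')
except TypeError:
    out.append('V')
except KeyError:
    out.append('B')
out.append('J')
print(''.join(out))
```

Execution trace: 'U' (try body) → 'V' (except TypeError) → 'J' (after the try/except). Output: UVJ

Answer: UVJ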